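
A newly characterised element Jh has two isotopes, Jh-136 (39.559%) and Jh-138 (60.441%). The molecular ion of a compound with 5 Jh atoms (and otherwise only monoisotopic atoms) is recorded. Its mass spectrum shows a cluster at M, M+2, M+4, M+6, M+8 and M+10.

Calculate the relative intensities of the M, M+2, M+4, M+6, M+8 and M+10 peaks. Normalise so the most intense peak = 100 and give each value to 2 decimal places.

Expanding (0.39559 + 0.60441)^5:
P(M) = 0.39559^5 = 0.009688
P(M+2) = 5 × 0.39559^4 × 0.60441^1 = 0.074009
P(M+4) = 10 × 0.39559^3 × 0.60441^2 = 0.226151
P(M+6) = 10 × 0.39559^2 × 0.60441^3 = 0.345530
P(M+8) = 5 × 0.39559^1 × 0.60441^4 = 0.263962
P(M+10) = 0.60441^5 = 0.080660
The M+6 peak is largest (0.345530); scaling to 100 gives 2.80 : 21.42 : 65.45 : 100.00 : 76.39 : 23.34.

2.80 : 21.42 : 65.45 : 100.00 : 76.39 : 23.34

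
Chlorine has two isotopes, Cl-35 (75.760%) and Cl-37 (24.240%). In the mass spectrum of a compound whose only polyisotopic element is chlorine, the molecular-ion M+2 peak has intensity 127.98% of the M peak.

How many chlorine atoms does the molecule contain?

4

The M+2/M ratio from n Cl atoms is n · q/p = n · 0.24240/0.75760.
n = 1.2798 × 0.75760/0.24240 = 4.00 ≈ 4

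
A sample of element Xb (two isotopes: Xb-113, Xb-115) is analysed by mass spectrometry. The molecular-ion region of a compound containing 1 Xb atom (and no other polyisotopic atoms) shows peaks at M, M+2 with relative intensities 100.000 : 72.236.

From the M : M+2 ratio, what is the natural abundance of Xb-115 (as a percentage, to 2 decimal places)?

41.94%

Write p for the Xb-113 fraction. I(M+2)/I(M) = [C(1,1)·p^0·(1−p)] / p^1 = 1·(1−p)/p = 72.236/100.000 = 0.7224
(1−p)/p = 0.7224/1 = 0.7224  ⇒  p = 1/(1 + 0.7224) = 0.5806
Xb-113: 58.06%, Xb-115: 41.94%.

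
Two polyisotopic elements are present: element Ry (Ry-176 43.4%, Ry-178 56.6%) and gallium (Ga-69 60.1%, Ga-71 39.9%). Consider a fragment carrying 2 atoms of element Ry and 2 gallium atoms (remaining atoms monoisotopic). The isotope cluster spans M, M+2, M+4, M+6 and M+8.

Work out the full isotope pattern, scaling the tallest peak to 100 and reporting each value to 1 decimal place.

Element Ry pattern (n=2): 0.188356 : 0.491288 : 0.320356
Gallium pattern (n=2): 0.361201 : 0.479598 : 0.159201
Convolve the two distributions (both contribute in 2-u steps):
  M: 0.188356×0.361201 = 0.068034
  M+2: 0.188356×0.479598 + 0.491288×0.361201 = 0.267789
  M+4: 0.188356×0.159201 + 0.491288×0.479598 + 0.320356×0.361201 = 0.381320
  M+6: 0.491288×0.159201 + 0.320356×0.479598 = 0.231856
  M+8: 0.320356×0.159201 = 0.051001
Scale to base peak (0.381320) = 100: 17.8 : 70.2 : 100.0 : 60.8 : 13.4

17.8 : 70.2 : 100.0 : 60.8 : 13.4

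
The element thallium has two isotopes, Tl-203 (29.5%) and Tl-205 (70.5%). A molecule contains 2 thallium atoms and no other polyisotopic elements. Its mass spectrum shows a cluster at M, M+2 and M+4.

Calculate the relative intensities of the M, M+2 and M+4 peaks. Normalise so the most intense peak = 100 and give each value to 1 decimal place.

Each Tl atom is independently Tl-203 (p = 0.295) or Tl-205 (q = 0.705); the cluster is the binomial expansion (p + q)^2.
P(M) = 0.295^2 = 0.087025
P(M+2) = 2 × 0.295^1 × 0.705^1 = 0.415950
P(M+4) = 0.705^2 = 0.497025
The M+4 peak is largest (0.497025); scaling to 100 gives 17.5 : 83.7 : 100.0.

17.5 : 83.7 : 100.0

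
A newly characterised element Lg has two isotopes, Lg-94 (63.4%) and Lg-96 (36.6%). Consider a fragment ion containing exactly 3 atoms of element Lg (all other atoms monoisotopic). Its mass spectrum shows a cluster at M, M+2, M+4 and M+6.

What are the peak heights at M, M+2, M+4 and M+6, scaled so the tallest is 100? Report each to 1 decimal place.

Each Lg atom is independently Lg-94 (p = 0.634) or Lg-96 (q = 0.366); the cluster is the binomial expansion (p + q)^3.
P(M) = 0.634^3 = 0.254840
P(M+2) = 3 × 0.634^2 × 0.366^1 = 0.441348
P(M+4) = 3 × 0.634^1 × 0.366^2 = 0.254784
P(M+6) = 0.366^3 = 0.049028
The M+2 peak is largest (0.441348); scaling to 100 gives 57.7 : 100.0 : 57.7 : 11.1.

57.7 : 100.0 : 57.7 : 11.1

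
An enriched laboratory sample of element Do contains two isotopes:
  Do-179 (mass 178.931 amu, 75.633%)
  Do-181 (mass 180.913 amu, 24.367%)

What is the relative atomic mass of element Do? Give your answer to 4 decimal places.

179.4140 amu

Ar = Σ fᵢ·mᵢ = 0.75633 × 178.931 + 0.24367 × 180.913
= 135.33088 + 44.08307 = 179.41395 amu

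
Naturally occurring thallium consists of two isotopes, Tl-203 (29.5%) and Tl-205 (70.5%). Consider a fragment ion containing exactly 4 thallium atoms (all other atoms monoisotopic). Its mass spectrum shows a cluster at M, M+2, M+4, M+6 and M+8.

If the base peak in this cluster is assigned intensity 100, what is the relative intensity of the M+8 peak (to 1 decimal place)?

(0.295 + 0.705)^4 gives M 0.0076, M+2 0.0724, M+4 0.2595, M+6 0.4135, M+8 0.2470; the largest is M+6.
P(M+6) = C(4,3) × 0.295^1 × 0.705^3 = 4 × 0.2950 × 0.35040263 = 0.413475 (base)
P(M+8) = C(4,4) × 0.295^0 × 0.705^4 = 1 × 1.0000 × 0.24703385 = 0.247034
Relative intensity = 0.247034 / 0.413475 × 100 = 59.7

59.7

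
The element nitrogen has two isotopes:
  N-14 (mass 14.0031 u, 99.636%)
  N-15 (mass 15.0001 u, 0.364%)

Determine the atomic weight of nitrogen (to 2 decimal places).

Ar = Σ fᵢ·mᵢ = 0.99636 × 14.0031 + 0.00364 × 15.0001
= 13.95213 + 0.05460 = 14.00673 u

14.01 u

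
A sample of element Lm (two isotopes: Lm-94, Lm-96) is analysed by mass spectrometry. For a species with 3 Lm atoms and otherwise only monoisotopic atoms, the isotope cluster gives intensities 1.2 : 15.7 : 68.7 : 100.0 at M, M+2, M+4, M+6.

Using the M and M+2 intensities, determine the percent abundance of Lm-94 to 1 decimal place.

Write p for the Lm-94 fraction. I(M+2)/I(M) = [C(3,1)·p^2·(1−p)] / p^3 = 3·(1−p)/p = 15.7/1.2 = 13.0833
(1−p)/p = 13.0833/3 = 4.3611  ⇒  p = 1/(1 + 4.3611) = 0.1865
Lm-94: 18.7%, Lm-96: 81.3%.

18.7%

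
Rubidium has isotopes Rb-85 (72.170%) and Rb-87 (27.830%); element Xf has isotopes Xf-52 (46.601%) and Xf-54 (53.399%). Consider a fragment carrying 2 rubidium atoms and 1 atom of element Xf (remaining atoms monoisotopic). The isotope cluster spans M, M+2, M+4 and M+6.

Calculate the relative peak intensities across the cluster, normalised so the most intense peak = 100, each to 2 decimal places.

52.16 : 100.00 : 53.85 : 8.89

Rubidium pattern (n=2): 0.52085089 : 0.40169822 : 0.07745089
Element Xf pattern (n=1): 0.46601 : 0.53399
Convolve the two distributions (both contribute in 2-u steps):
  M: 0.52085089×0.46601 = 0.242722
  M+2: 0.52085089×0.53399 + 0.40169822×0.46601 = 0.465325
  M+4: 0.40169822×0.53399 + 0.07745089×0.46601 = 0.250596
  M+6: 0.07745089×0.53399 = 0.041358
Scale to base peak (0.465325) = 100: 52.16 : 100.00 : 53.85 : 8.89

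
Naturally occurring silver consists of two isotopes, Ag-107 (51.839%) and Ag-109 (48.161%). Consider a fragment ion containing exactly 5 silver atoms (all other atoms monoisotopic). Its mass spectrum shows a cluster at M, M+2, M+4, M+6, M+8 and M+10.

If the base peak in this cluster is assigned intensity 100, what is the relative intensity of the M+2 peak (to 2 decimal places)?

(0.51839 + 0.48161)^5 gives M 0.0374, M+2 0.1739, M+4 0.3231, M+6 0.3002, M+8 0.1394, M+10 0.0259; the largest is M+4.
P(M+4) = C(5,2) × 0.51839^3 × 0.48161^2 = 10 × 0.13930601 × 0.23194819 = 0.323118 (base)
P(M+2) = C(5,1) × 0.51839^4 × 0.48161^1 = 5 × 0.07221484 × 0.48161 = 0.173897
Relative intensity = 0.173897 / 0.323118 × 100 = 53.82

53.82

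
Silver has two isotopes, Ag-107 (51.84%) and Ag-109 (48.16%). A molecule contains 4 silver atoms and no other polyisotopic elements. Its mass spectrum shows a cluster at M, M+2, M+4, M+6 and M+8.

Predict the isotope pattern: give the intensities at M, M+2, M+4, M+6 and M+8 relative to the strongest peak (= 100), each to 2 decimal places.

19.31 : 71.76 : 100.00 : 61.93 : 14.38

The 4 Ag atoms are independent, so intensities follow the terms of (0.5184 + 0.4816)^4.
P(M) = 0.5184^4 = 0.072220
P(M+2) = 4 × 0.5184^3 × 0.4816^1 = 0.268375
P(M+4) = 6 × 0.5184^2 × 0.4816^2 = 0.373985
P(M+6) = 4 × 0.5184^1 × 0.4816^3 = 0.231624
P(M+8) = 0.4816^4 = 0.053795
The M+4 peak is largest (0.373985); scaling to 100 gives 19.31 : 71.76 : 100.00 : 61.93 : 14.38.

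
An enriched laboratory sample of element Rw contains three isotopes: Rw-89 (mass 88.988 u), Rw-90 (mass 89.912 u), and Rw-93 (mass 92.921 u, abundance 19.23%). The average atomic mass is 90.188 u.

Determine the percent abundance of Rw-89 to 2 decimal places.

32.75%

Let x and y be the fractions of Rw-89 and Rw-90. Then x + y = 1 − 0.1923 = 0.8077 and 88.988x + 89.912y = 90.188 − 0.1923×92.921 = 72.3192917.
Substituting: 88.988x + 89.912(0.8077 − x) = 72.3192917
(88.988 − 89.912)x = -0.3026307  ⇒  x = 0.32752, y = 0.48018
Rw-89: 32.75%, Rw-90: 48.02%.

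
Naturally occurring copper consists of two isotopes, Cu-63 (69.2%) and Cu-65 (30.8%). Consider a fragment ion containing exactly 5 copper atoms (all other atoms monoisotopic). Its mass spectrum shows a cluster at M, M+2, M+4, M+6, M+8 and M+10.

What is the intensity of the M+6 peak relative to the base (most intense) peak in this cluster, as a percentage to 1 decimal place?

Term probabilities: M 0.1587, M+2 0.3531, M+4 0.3144, M+6 0.1399, M+8 0.0311, M+10 0.0028. Base peak = M+2.
P(M+2) = C(5,1) × 0.692^4 × 0.308^1 = 5 × 0.22931073 × 0.3080 = 0.353139 (base)
P(M+6) = C(5,3) × 0.692^2 × 0.308^3 = 10 × 0.478864 × 0.02921811 = 0.139915
Relative intensity = 0.139915 / 0.353139 × 100 = 39.6

39.6%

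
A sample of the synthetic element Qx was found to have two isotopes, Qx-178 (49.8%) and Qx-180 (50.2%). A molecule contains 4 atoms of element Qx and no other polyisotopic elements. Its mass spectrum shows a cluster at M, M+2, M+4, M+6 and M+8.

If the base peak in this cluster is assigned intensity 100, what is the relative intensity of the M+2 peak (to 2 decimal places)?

66.14

Term probabilities: M 0.0615, M+2 0.2480, M+4 0.3750, M+6 0.2520, M+8 0.0635. Base peak = M+4.
P(M+4) = C(4,2) × 0.498^2 × 0.502^2 = 6 × 0.248004 × 0.252004 = 0.374988 (base)
P(M+2) = C(4,1) × 0.498^3 × 0.502^1 = 4 × 0.12350599 × 0.5020 = 0.248000
Relative intensity = 0.248000 / 0.374988 × 100 = 66.14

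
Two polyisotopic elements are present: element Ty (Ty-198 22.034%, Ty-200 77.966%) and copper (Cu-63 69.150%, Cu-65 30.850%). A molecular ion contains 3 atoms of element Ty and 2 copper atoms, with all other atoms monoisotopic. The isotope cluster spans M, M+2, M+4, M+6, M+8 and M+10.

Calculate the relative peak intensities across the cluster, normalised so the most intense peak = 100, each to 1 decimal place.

1.3 : 14.4 : 59.1 : 100.0 : 58.8 : 11.0

Element Ty pattern (n=3): 0.01069744 : 0.11355681 : 0.40181404 : 0.4739317
Copper pattern (n=2): 0.47817225 : 0.4266555 : 0.09517225
Convolve the two distributions (both contribute in 2-u steps):
  M: 0.01069744×0.47817225 = 0.005115
  M+2: 0.01069744×0.4266555 + 0.11355681×0.47817225 = 0.058864
  M+4: 0.01069744×0.09517225 + 0.11355681×0.4266555 + 0.40181404×0.47817225 = 0.241604
  M+6: 0.11355681×0.09517225 + 0.40181404×0.4266555 + 0.4739317×0.47817225 = 0.408865
  M+8: 0.40181404×0.09517225 + 0.4739317×0.4266555 = 0.240447
  M+10: 0.4739317×0.09517225 = 0.045105
Scale to base peak (0.408865) = 100: 1.3 : 14.4 : 59.1 : 100.0 : 58.8 : 11.0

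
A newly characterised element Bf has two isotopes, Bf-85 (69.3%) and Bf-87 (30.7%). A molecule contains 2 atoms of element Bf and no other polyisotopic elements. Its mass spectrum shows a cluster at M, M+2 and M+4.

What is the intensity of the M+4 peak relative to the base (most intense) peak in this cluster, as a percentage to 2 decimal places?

(0.693 + 0.307)^2 gives M 0.4802, M+2 0.4255, M+4 0.0942; the largest is M.
P(M) = C(2,0) × 0.693^2 × 0.307^0 = 1 × 0.480249 × 1.0000 = 0.480249 (base)
P(M+4) = C(2,2) × 0.693^0 × 0.307^2 = 1 × 1.0000 × 0.094249 = 0.094249
Relative intensity = 0.094249 / 0.480249 × 100 = 19.63

19.63%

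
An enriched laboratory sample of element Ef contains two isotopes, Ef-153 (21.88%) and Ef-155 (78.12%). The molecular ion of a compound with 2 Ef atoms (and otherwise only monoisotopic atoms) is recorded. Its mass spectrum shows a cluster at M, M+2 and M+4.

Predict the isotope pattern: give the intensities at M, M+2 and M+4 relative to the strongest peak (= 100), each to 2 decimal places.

Expanding (0.2188 + 0.7812)^2:
P(M) = 0.2188^2 = 0.047873
P(M+2) = 2 × 0.2188^1 × 0.7812^1 = 0.341853
P(M+4) = 0.7812^2 = 0.610273
The M+4 peak is largest (0.610273); scaling to 100 gives 7.84 : 56.02 : 100.00.

7.84 : 56.02 : 100.00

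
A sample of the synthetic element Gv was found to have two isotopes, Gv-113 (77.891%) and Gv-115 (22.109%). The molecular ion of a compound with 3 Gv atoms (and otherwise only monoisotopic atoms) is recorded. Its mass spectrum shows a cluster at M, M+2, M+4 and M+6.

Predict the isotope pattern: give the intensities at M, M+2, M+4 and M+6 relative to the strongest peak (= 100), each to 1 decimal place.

100.0 : 85.2 : 24.2 : 2.3

Expanding (0.77891 + 0.22109)^3:
P(M) = 0.77891^3 = 0.472565
P(M+2) = 3 × 0.77891^2 × 0.22109^1 = 0.402406
P(M+4) = 3 × 0.77891^1 × 0.22109^2 = 0.114221
P(M+6) = 0.22109^3 = 0.010807
The M peak is largest (0.472565); scaling to 100 gives 100.0 : 85.2 : 24.2 : 2.3.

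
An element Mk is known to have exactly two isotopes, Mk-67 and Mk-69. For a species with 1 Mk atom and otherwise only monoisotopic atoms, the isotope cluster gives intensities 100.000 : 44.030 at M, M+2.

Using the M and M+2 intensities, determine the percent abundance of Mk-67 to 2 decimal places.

If p is the fraction of Mk that is Mk-67, then I(M+2)/I(M) = [C(1,1)·p^0·(1−p)] / p^1 = 1·(1−p)/p = 44.030/100.000 = 0.4403
(1−p)/p = 0.4403/1 = 0.4403  ⇒  p = 1/(1 + 0.4403) = 0.6943
Mk-67: 69.43%, Mk-69: 30.57%.

69.43%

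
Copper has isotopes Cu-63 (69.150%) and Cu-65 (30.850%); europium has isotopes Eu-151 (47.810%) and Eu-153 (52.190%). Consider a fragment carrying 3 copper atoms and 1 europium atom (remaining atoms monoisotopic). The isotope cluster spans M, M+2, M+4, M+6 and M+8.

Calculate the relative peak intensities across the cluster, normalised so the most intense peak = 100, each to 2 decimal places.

41.15 : 100.00 : 84.70 : 30.48 : 3.99

Copper pattern (n=3): 0.33065611 : 0.44254842 : 0.19743483 : 0.02936064
Europium pattern (n=1): 0.4781 : 0.5219
Convolve the two distributions (both contribute in 2-u steps):
  M: 0.33065611×0.4781 = 0.158087
  M+2: 0.33065611×0.5219 + 0.44254842×0.4781 = 0.384152
  M+4: 0.44254842×0.5219 + 0.19743483×0.4781 = 0.325360
  M+6: 0.19743483×0.5219 + 0.02936064×0.4781 = 0.117079
  M+8: 0.02936064×0.5219 = 0.015323
Scale to base peak (0.384152) = 100: 41.15 : 100.00 : 84.70 : 30.48 : 3.99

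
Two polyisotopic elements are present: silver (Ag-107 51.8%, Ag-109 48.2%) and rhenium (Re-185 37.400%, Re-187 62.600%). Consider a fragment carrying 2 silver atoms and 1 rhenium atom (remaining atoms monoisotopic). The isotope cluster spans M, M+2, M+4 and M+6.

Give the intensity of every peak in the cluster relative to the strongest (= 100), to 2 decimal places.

25.12 : 88.80 : 100.00 : 36.41

Silver pattern (n=2): 0.268324 : 0.499352 : 0.232324
Rhenium pattern (n=1): 0.3740 : 0.6260
Convolve the two distributions (both contribute in 2-u steps):
  M: 0.268324×0.3740 = 0.100353
  M+2: 0.268324×0.6260 + 0.499352×0.3740 = 0.354728
  M+4: 0.499352×0.6260 + 0.232324×0.3740 = 0.399484
  M+6: 0.232324×0.6260 = 0.145435
Scale to base peak (0.399484) = 100: 25.12 : 88.80 : 100.00 : 36.41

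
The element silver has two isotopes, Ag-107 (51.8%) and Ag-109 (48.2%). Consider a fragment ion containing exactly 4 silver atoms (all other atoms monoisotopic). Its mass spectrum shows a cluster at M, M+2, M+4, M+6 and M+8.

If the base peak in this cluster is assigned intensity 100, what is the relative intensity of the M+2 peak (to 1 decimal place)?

Term probabilities: M 0.0720, M+2 0.2680, M+4 0.3740, M+6 0.2320, M+8 0.0540. Base peak = M+4.
P(M+4) = C(4,2) × 0.518^2 × 0.482^2 = 6 × 0.268324 × 0.232324 = 0.374029 (base)
P(M+2) = C(4,1) × 0.518^3 × 0.482^1 = 4 × 0.13899183 × 0.4820 = 0.267976
Relative intensity = 0.267976 / 0.374029 × 100 = 71.6

71.6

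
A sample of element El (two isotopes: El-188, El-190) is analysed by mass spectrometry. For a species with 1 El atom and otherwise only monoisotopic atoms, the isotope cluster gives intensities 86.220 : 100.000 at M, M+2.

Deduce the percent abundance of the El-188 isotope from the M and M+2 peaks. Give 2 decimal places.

46.30%

Let p = fractional abundance of El-188. I(M+2)/I(M) = [C(1,1)·p^0·(1−p)] / p^1 = 1·(1−p)/p = 100.000/86.220 = 1.1598
(1−p)/p = 1.1598/1 = 1.1598  ⇒  p = 1/(1 + 1.1598) = 0.4630
El-188: 46.30%, El-190: 53.70%.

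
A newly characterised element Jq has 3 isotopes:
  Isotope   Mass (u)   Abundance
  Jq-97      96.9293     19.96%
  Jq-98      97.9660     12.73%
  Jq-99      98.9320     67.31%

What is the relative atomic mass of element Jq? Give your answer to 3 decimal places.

98.409 u

The abundance-weighted mean is 0.1996 × 96.9293 + 0.1273 × 97.9660 + 0.6731 × 98.9320
= 19.34709 + 12.47107 + 66.59113 = 98.40929 u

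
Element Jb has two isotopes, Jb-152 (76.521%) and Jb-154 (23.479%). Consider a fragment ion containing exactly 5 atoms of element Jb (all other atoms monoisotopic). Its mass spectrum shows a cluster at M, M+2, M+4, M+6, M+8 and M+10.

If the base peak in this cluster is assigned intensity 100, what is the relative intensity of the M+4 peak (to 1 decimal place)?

(0.76521 + 0.23479)^5 gives M 0.2624, M+2 0.4025, M+4 0.2470, M+6 0.0758, M+8 0.0116, M+10 0.0007; the largest is M+2.
P(M+2) = C(5,1) × 0.76521^4 × 0.23479^1 = 5 × 0.34286452 × 0.23479 = 0.402506 (base)
P(M+4) = C(5,2) × 0.76521^3 × 0.23479^2 = 10 × 0.44806592 × 0.05512634 = 0.247002
Relative intensity = 0.247002 / 0.402506 × 100 = 61.4

61.4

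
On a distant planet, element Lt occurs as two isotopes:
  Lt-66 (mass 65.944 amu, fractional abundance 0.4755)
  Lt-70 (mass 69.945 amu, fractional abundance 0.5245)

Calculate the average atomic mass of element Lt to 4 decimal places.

68.0425 amu

Average mass = Σ (abundance × isotope mass) = 0.4755 × 65.944 + 0.5245 × 69.945
= 31.35637 + 36.68615 = 68.04252 amu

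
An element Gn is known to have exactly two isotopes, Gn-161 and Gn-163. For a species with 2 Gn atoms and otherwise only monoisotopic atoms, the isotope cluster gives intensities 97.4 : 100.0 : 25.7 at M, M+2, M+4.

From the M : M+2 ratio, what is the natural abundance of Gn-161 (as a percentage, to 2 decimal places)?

Write p for the Gn-161 fraction. I(M+2)/I(M) = [C(2,1)·p^1·(1−p)] / p^2 = 2·(1−p)/p = 100.0/97.4 = 1.0267
(1−p)/p = 1.0267/2 = 0.5133  ⇒  p = 1/(1 + 0.5133) = 0.6608
Gn-161: 66.08%, Gn-163: 33.92%.

66.08%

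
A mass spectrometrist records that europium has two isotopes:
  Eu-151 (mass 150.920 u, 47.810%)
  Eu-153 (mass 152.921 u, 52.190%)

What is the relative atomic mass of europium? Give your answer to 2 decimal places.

Weight each isotope mass by its fractional abundance: 0.47810 × 150.920 + 0.52190 × 152.921
= 72.1549 + 79.8095 = 151.9644 u

151.96 u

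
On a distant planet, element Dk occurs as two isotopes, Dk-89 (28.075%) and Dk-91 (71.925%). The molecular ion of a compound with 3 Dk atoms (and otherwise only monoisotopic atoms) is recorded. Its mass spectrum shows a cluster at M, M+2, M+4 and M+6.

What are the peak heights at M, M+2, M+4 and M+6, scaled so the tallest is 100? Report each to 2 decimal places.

The 3 Dk atoms are independent, so intensities follow the terms of (0.28075 + 0.71925)^3.
P(M) = 0.28075^3 = 0.022129
P(M+2) = 3 × 0.28075^2 × 0.71925^1 = 0.170075
P(M+4) = 3 × 0.28075^1 × 0.71925^2 = 0.435713
P(M+6) = 0.71925^3 = 0.372083
The M+4 peak is largest (0.435713); scaling to 100 gives 5.08 : 39.03 : 100.00 : 85.40.

5.08 : 39.03 : 100.00 : 85.40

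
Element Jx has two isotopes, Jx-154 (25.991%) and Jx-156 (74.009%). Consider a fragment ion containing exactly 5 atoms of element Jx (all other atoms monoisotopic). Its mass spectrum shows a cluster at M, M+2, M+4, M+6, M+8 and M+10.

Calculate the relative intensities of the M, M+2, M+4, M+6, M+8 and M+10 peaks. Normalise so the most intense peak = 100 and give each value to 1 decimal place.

0.3 : 4.3 : 24.7 : 70.2 : 100.0 : 56.9

The 5 Jx atoms are independent, so intensities follow the terms of (0.25991 + 0.74009)^5.
P(M) = 0.25991^5 = 0.001186
P(M+2) = 5 × 0.25991^4 × 0.74009^1 = 0.016887
P(M+4) = 10 × 0.25991^3 × 0.74009^2 = 0.096170
P(M+6) = 10 × 0.25991^2 × 0.74009^3 = 0.273842
P(M+8) = 5 × 0.25991^1 × 0.74009^4 = 0.389880
P(M+10) = 0.74009^5 = 0.222036
The M+8 peak is largest (0.389880); scaling to 100 gives 0.3 : 4.3 : 24.7 : 70.2 : 100.0 : 56.9.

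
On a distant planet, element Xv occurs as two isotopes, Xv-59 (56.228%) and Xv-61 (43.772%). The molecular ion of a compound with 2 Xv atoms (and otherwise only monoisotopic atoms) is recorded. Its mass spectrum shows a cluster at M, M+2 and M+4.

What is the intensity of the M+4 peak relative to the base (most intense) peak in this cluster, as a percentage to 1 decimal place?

(0.56228 + 0.43772)^2 gives M 0.3162, M+2 0.4922, M+4 0.1916; the largest is M+2.
P(M+2) = C(2,1) × 0.56228^1 × 0.43772^1 = 2 × 0.56228 × 0.43772 = 0.492242 (base)
P(M+4) = C(2,2) × 0.56228^0 × 0.43772^2 = 1 × 1.0000 × 0.1915988 = 0.191599
Relative intensity = 0.191599 / 0.492242 × 100 = 38.9

38.9%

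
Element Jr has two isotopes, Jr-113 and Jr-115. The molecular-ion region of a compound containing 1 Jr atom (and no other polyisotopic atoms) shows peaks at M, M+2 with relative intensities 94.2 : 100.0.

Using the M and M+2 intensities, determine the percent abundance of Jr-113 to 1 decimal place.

48.5%

Write p for the Jr-113 fraction. I(M+2)/I(M) = [C(1,1)·p^0·(1−p)] / p^1 = 1·(1−p)/p = 100.0/94.2 = 1.0616
(1−p)/p = 1.0616/1 = 1.0616  ⇒  p = 1/(1 + 1.0616) = 0.4851
Jr-113: 48.5%, Jr-115: 51.5%.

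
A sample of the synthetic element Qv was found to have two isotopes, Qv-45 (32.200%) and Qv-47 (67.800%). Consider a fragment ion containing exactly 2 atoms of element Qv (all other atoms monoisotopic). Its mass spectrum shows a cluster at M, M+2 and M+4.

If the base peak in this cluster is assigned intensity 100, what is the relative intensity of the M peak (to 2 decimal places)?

22.56

Binomial terms of (0.32200 + 0.67800)^2: M 0.1037, M+2 0.4366, M+4 0.4597 → M+4 is the base peak.
P(M+4) = C(2,2) × 0.32200^0 × 0.67800^2 = 1 × 1.0000 × 0.459684 = 0.459684 (base)
P(M) = C(2,0) × 0.32200^2 × 0.67800^0 = 1 × 0.103684 × 1.0000 = 0.103684
Relative intensity = 0.103684 / 0.459684 × 100 = 22.56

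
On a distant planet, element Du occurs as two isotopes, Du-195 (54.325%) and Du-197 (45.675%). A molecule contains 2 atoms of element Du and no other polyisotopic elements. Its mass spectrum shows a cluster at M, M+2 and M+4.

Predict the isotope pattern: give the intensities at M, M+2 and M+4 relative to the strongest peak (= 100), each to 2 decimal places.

59.47 : 100.00 : 42.04

Each Du atom is independently Du-195 (p = 0.54325) or Du-197 (q = 0.45675); the cluster is the binomial expansion (p + q)^2.
P(M) = 0.54325^2 = 0.295121
P(M+2) = 2 × 0.54325^1 × 0.45675^1 = 0.496259
P(M+4) = 0.45675^2 = 0.208621
The M+2 peak is largest (0.496259); scaling to 100 gives 59.47 : 100.00 : 42.04.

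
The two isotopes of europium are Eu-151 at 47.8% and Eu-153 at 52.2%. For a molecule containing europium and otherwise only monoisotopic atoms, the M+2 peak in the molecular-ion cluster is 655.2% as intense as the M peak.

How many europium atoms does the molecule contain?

6

For n independent Eu atoms, I(M+2)/I(M) = n · (abundance Eu-153) / (abundance Eu-151) = n · 0.522/0.478.
n = 6.552 × 0.478/0.522 = 6.00 ≈ 6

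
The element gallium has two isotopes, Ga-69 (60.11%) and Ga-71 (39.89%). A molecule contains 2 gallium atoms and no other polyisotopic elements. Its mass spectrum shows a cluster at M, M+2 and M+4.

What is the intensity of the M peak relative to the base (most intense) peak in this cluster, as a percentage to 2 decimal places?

75.34%

Term probabilities: M 0.3613, M+2 0.4796, M+4 0.1591. Base peak = M+2.
P(M+2) = C(2,1) × 0.6011^1 × 0.3989^1 = 2 × 0.6011 × 0.3989 = 0.479558 (base)
P(M) = C(2,0) × 0.6011^2 × 0.3989^0 = 1 × 0.36132121 × 1.0000 = 0.361321
Relative intensity = 0.361321 / 0.479558 × 100 = 75.34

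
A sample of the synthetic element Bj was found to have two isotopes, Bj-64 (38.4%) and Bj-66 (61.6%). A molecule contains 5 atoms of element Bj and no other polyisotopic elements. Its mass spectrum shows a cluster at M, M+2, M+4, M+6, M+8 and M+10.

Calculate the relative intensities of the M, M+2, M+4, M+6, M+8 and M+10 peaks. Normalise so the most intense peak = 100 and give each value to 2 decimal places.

2.42 : 19.43 : 62.34 : 100.00 : 80.21 : 25.73

The 5 Bj atoms are independent, so intensities follow the terms of (0.384 + 0.616)^5.
P(M) = 0.384^5 = 0.008349
P(M+2) = 5 × 0.384^4 × 0.616^1 = 0.066969
P(M+4) = 10 × 0.384^3 × 0.616^2 = 0.214860
P(M+6) = 10 × 0.384^2 × 0.616^3 = 0.344671
P(M+8) = 5 × 0.384^1 × 0.616^4 = 0.276455
P(M+10) = 0.616^5 = 0.088696
The M+6 peak is largest (0.344671); scaling to 100 gives 2.42 : 19.43 : 62.34 : 100.00 : 80.21 : 25.73.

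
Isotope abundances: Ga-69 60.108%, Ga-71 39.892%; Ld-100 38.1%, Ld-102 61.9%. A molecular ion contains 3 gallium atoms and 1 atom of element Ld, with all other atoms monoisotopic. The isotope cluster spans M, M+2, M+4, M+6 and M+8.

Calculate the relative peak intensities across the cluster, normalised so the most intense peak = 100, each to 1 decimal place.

Gallium pattern (n=3): 0.2171685 : 0.432386 : 0.2869625 : 0.063483
Element Ld pattern (n=1): 0.3810 : 0.6190
Convolve the two distributions (both contribute in 2-u steps):
  M: 0.2171685×0.3810 = 0.082741
  M+2: 0.2171685×0.6190 + 0.432386×0.3810 = 0.299166
  M+4: 0.432386×0.6190 + 0.2869625×0.3810 = 0.376980
  M+6: 0.2869625×0.6190 + 0.063483×0.3810 = 0.201817
  M+8: 0.063483×0.6190 = 0.039296
Scale to base peak (0.376980) = 100: 21.9 : 79.4 : 100.0 : 53.5 : 10.4

21.9 : 79.4 : 100.0 : 53.5 : 10.4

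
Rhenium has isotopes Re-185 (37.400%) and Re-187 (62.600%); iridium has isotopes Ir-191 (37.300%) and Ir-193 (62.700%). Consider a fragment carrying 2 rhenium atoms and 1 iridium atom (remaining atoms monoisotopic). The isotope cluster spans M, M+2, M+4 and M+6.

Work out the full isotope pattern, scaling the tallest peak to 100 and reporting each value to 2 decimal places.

Rhenium pattern (n=2): 0.139876 : 0.468248 : 0.391876
Iridium pattern (n=1): 0.3730 : 0.6270
Convolve the two distributions (both contribute in 2-u steps):
  M: 0.139876×0.3730 = 0.052174
  M+2: 0.139876×0.6270 + 0.468248×0.3730 = 0.262359
  M+4: 0.468248×0.6270 + 0.391876×0.3730 = 0.439761
  M+6: 0.391876×0.6270 = 0.245706
Scale to base peak (0.439761) = 100: 11.86 : 59.66 : 100.00 : 55.87

11.86 : 59.66 : 100.00 : 55.87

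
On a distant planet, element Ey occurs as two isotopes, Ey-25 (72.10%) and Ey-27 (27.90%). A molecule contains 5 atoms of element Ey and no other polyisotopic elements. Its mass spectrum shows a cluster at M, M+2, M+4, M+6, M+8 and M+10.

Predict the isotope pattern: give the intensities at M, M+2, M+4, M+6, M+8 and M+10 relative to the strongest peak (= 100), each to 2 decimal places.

51.68 : 100.00 : 77.39 : 29.95 : 5.79 : 0.45

The 5 Ey atoms are independent, so intensities follow the terms of (0.7210 + 0.2790)^5.
P(M) = 0.7210^5 = 0.194839
P(M+2) = 5 × 0.7210^4 × 0.2790^1 = 0.376977
P(M+4) = 10 × 0.7210^3 × 0.2790^2 = 0.291752
P(M+6) = 10 × 0.7210^2 × 0.2790^3 = 0.112897
P(M+8) = 5 × 0.7210^1 × 0.2790^4 = 0.021843
P(M+10) = 0.2790^5 = 0.001691
The M+2 peak is largest (0.376977); scaling to 100 gives 51.68 : 100.00 : 77.39 : 29.95 : 5.79 : 0.45.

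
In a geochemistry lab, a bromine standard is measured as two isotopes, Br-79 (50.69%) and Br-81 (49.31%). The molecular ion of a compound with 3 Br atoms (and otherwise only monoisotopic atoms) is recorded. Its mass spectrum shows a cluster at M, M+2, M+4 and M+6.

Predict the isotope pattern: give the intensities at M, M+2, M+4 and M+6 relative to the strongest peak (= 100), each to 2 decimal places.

Each Br atom is independently Br-79 (p = 0.5069) or Br-81 (q = 0.4931); the cluster is the binomial expansion (p + q)^3.
P(M) = 0.5069^3 = 0.130247
P(M+2) = 3 × 0.5069^2 × 0.4931^1 = 0.380103
P(M+4) = 3 × 0.5069^1 × 0.4931^2 = 0.369755
P(M+6) = 0.4931^3 = 0.119896
The M+2 peak is largest (0.380103); scaling to 100 gives 34.27 : 100.00 : 97.28 : 31.54.

34.27 : 100.00 : 97.28 : 31.54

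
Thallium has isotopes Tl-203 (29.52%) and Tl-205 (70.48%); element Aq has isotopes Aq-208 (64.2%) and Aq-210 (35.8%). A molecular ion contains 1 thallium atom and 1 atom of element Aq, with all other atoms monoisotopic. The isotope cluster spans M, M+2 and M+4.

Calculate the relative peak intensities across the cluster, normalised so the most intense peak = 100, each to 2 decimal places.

33.95 : 100.00 : 45.21

Thallium pattern (n=1): 0.2952 : 0.7048
Element Aq pattern (n=1): 0.6420 : 0.3580
Convolve the two distributions (both contribute in 2-u steps):
  M: 0.2952×0.6420 = 0.189518
  M+2: 0.2952×0.3580 + 0.7048×0.6420 = 0.558163
  M+4: 0.7048×0.3580 = 0.252318
Scale to base peak (0.558163) = 100: 33.95 : 100.00 : 45.21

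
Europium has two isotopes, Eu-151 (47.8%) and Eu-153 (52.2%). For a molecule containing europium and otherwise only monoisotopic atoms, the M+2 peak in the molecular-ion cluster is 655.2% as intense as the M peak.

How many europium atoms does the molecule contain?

6

With n Eu atoms, P(M+2)/P(M) = C(n,1)·p^(n−1)q / p^n = n·q/p = n · 0.522/0.478.
n = 6.552 × 0.478/0.522 = 6.00 ≈ 6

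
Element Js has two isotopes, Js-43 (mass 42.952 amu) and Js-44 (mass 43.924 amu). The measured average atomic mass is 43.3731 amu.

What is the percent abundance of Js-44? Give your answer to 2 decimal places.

43.32%

With x = fraction of Js-43 (so Js-44 is 1 − x):
42.952·x + 43.924·(1 − x) = 43.3731
(42.952 − 43.924)·x = 43.3731 − 43.924
x = -0.5509 / -0.972 = 0.56677 → 56.68% Js-43, 43.32% Js-44.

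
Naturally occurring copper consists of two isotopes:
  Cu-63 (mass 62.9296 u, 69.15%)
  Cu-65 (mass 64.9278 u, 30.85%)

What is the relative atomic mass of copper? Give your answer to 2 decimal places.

Weight each isotope mass by its fractional abundance: 0.6915 × 62.9296 + 0.3085 × 64.9278
= 43.51582 + 20.03023 = 63.54605 u

63.55 u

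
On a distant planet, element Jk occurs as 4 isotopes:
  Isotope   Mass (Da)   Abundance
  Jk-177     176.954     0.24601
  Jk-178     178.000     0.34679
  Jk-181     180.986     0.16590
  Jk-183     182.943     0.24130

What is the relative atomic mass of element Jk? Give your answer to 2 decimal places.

The abundance-weighted mean is 0.24601 × 176.954 + 0.34679 × 178.000 + 0.16590 × 180.986 + 0.24130 × 182.943
= 43.5325 + 61.7286 + 30.0256 + 44.1441 = 179.4308 Da

179.43 Da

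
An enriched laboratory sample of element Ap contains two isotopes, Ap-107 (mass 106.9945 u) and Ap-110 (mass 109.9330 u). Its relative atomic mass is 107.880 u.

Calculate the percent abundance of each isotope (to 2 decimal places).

Ap-107: 69.87%, Ap-110: 30.13%

Writing the weighted mean with unknown fraction x of Ap-107:
106.9945·x + 109.9330·(1 − x) = 107.880
(106.9945 − 109.9330)·x = 107.880 − 109.9330
x = -2.0530 / -2.9385 = 0.69866 → 69.87% Ap-107, 30.13% Ap-110.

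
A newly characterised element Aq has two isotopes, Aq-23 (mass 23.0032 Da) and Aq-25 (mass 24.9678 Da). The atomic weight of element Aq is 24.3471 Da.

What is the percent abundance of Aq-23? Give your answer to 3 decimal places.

Writing the weighted mean with unknown fraction x of Aq-23:
23.0032·x + 24.9678·(1 − x) = 24.3471
(23.0032 − 24.9678)·x = 24.3471 − 24.9678
x = -0.6207 / -1.9646 = 0.31594 → 31.594% Aq-23, 68.406% Aq-25.

31.594%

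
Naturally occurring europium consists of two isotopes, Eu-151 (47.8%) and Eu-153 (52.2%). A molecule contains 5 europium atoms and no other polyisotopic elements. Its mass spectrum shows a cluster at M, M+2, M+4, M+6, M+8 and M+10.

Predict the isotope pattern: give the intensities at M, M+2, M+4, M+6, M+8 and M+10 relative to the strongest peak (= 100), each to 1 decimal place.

The 5 Eu atoms are independent, so intensities follow the terms of (0.478 + 0.522)^5.
P(M) = 0.478^5 = 0.024954
P(M+2) = 5 × 0.478^4 × 0.522^1 = 0.136255
P(M+4) = 10 × 0.478^3 × 0.522^2 = 0.297594
P(M+6) = 10 × 0.478^2 × 0.522^3 = 0.324988
P(M+8) = 5 × 0.478^1 × 0.522^4 = 0.177452
P(M+10) = 0.522^5 = 0.038757
The M+6 peak is largest (0.324988); scaling to 100 gives 7.7 : 41.9 : 91.6 : 100.0 : 54.6 : 11.9.

7.7 : 41.9 : 91.6 : 100.0 : 54.6 : 11.9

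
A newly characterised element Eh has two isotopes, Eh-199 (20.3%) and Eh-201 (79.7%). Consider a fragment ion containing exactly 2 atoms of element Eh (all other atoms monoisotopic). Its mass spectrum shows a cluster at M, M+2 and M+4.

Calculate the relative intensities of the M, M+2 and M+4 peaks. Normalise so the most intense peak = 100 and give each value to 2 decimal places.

Each Eh atom is independently Eh-199 (p = 0.203) or Eh-201 (q = 0.797); the cluster is the binomial expansion (p + q)^2.
P(M) = 0.203^2 = 0.041209
P(M+2) = 2 × 0.203^1 × 0.797^1 = 0.323582
P(M+4) = 0.797^2 = 0.635209
The M+4 peak is largest (0.635209); scaling to 100 gives 6.49 : 50.94 : 100.00.

6.49 : 50.94 : 100.00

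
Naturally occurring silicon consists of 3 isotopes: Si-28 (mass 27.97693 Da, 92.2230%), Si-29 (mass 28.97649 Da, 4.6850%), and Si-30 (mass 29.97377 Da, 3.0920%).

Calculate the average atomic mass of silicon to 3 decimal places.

Average mass = Σ (abundance × isotope mass) = 0.922230 × 27.97693 + 0.046850 × 28.97649 + 0.030920 × 29.97377
= 25.801164 + 1.357549 + 0.926789 = 28.085502 Da

28.086 Da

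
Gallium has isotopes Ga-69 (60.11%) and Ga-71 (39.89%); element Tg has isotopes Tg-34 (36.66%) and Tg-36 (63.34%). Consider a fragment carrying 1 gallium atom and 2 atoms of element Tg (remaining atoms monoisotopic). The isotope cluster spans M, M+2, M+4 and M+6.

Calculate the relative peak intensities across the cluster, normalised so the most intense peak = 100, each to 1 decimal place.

18.9 : 78.0 : 100.0 : 37.5

Gallium pattern (n=1): 0.6011 : 0.3989
Element Tg pattern (n=2): 0.13439556 : 0.46440888 : 0.40119556
Convolve the two distributions (both contribute in 2-u steps):
  M: 0.6011×0.13439556 = 0.080785
  M+2: 0.6011×0.46440888 + 0.3989×0.13439556 = 0.332767
  M+4: 0.6011×0.40119556 + 0.3989×0.46440888 = 0.426411
  M+6: 0.3989×0.40119556 = 0.160037
Scale to base peak (0.426411) = 100: 18.9 : 78.0 : 100.0 : 37.5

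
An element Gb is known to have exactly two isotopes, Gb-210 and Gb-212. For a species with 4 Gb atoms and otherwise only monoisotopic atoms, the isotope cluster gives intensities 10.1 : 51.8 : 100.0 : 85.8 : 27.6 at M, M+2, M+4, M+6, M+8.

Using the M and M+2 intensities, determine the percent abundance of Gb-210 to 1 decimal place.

Write p for the Gb-210 fraction. I(M+2)/I(M) = [C(4,1)·p^3·(1−p)] / p^4 = 4·(1−p)/p = 51.8/10.1 = 5.1287
(1−p)/p = 5.1287/4 = 1.2822  ⇒  p = 1/(1 + 1.2822) = 0.4382
Gb-210: 43.8%, Gb-212: 56.2%.

43.8%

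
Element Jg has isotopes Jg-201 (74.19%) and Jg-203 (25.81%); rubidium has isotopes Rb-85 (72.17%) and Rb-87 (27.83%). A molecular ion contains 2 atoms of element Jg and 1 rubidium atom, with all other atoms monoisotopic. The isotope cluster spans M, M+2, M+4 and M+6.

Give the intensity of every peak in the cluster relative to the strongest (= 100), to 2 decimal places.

92.47 : 100.00 : 36.00 : 4.32

Element Jg pattern (n=2): 0.55041561 : 0.38296878 : 0.06661561
Rubidium pattern (n=1): 0.7217 : 0.2783
Convolve the two distributions (both contribute in 2-u steps):
  M: 0.55041561×0.7217 = 0.397235
  M+2: 0.55041561×0.2783 + 0.38296878×0.7217 = 0.429569
  M+4: 0.38296878×0.2783 + 0.06661561×0.7217 = 0.154657
  M+6: 0.06661561×0.2783 = 0.018539
Scale to base peak (0.429569) = 100: 92.47 : 100.00 : 36.00 : 4.32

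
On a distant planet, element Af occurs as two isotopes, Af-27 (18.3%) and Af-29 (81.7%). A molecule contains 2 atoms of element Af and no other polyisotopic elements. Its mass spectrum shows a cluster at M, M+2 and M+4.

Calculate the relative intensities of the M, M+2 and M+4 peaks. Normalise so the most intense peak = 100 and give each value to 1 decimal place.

Expanding (0.183 + 0.817)^2:
P(M) = 0.183^2 = 0.033489
P(M+2) = 2 × 0.183^1 × 0.817^1 = 0.299022
P(M+4) = 0.817^2 = 0.667489
The M+4 peak is largest (0.667489); scaling to 100 gives 5.0 : 44.8 : 100.0.

5.0 : 44.8 : 100.0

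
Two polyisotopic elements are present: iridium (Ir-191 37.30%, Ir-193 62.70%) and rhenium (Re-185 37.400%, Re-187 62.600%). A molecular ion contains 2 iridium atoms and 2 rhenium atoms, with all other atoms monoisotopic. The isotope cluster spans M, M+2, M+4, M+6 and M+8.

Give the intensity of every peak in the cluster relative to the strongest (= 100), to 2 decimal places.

Iridium pattern (n=2): 0.139129 : 0.467742 : 0.393129
Rhenium pattern (n=2): 0.139876 : 0.468248 : 0.391876
Convolve the two distributions (both contribute in 2-u steps):
  M: 0.139129×0.139876 = 0.019461
  M+2: 0.139129×0.468248 + 0.467742×0.139876 = 0.130573
  M+4: 0.139129×0.391876 + 0.467742×0.468248 + 0.393129×0.139876 = 0.328530
  M+6: 0.467742×0.391876 + 0.393129×0.468248 = 0.367379
  M+8: 0.393129×0.391876 = 0.154058
Scale to base peak (0.367379) = 100: 5.30 : 35.54 : 89.43 : 100.00 : 41.93

5.30 : 35.54 : 89.43 : 100.00 : 41.93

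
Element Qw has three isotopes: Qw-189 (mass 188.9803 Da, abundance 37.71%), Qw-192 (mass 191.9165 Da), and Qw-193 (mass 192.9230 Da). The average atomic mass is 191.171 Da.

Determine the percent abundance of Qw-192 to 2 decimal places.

The remaining 62.29% is split between Qw-192 (fraction x) and Qw-193 (fraction 0.6229 − x).
Substituting: 191.9165x + 192.9230(0.6229 − x) = 119.90652887
(191.9165 − 192.9230)x = -0.26520783  ⇒  x = 0.26350, y = 0.35940
Qw-192: 26.35%, Qw-193: 35.94%.

26.35%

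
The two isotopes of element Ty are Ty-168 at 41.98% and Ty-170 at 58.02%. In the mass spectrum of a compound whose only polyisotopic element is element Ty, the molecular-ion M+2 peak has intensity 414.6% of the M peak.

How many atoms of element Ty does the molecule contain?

With n Ty atoms, P(M+2)/P(M) = C(n,1)·p^(n−1)q / p^n = n·q/p = n · 0.5802/0.4198.
n = 4.146 × 0.4198/0.5802 = 3.00 ≈ 3

3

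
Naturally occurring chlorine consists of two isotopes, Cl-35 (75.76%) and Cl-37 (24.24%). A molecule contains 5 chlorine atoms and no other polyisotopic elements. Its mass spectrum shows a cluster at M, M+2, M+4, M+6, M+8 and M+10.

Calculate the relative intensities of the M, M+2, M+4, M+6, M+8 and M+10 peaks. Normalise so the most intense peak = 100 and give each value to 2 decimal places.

62.51 : 100.00 : 63.99 : 20.47 : 3.28 : 0.21

Each Cl atom is independently Cl-35 (p = 0.7576) or Cl-37 (q = 0.2424); the cluster is the binomial expansion (p + q)^5.
P(M) = 0.7576^5 = 0.249574
P(M+2) = 5 × 0.7576^4 × 0.2424^1 = 0.399266
P(M+4) = 10 × 0.7576^3 × 0.2424^2 = 0.255497
P(M+6) = 10 × 0.7576^2 × 0.2424^3 = 0.081748
P(M+8) = 5 × 0.7576^1 × 0.2424^4 = 0.013078
P(M+10) = 0.2424^5 = 0.000837
The M+2 peak is largest (0.399266); scaling to 100 gives 62.51 : 100.00 : 63.99 : 20.47 : 3.28 : 0.21.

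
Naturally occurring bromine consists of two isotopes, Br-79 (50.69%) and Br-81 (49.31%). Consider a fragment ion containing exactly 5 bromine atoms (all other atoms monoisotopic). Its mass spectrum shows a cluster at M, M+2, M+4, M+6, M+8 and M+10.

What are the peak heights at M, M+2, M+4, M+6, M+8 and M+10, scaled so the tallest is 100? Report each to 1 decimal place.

10.6 : 51.4 : 100.0 : 97.3 : 47.3 : 9.2

The 5 Br atoms are independent, so intensities follow the terms of (0.5069 + 0.4931)^5.
P(M) = 0.5069^5 = 0.033467
P(M+2) = 5 × 0.5069^4 × 0.4931^1 = 0.162777
P(M+4) = 10 × 0.5069^3 × 0.4931^2 = 0.316692
P(M+6) = 10 × 0.5069^2 × 0.4931^3 = 0.308070
P(M+8) = 5 × 0.5069^1 × 0.4931^4 = 0.149842
P(M+10) = 0.4931^5 = 0.029152
The M+4 peak is largest (0.316692); scaling to 100 gives 10.6 : 51.4 : 100.0 : 97.3 : 47.3 : 9.2.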